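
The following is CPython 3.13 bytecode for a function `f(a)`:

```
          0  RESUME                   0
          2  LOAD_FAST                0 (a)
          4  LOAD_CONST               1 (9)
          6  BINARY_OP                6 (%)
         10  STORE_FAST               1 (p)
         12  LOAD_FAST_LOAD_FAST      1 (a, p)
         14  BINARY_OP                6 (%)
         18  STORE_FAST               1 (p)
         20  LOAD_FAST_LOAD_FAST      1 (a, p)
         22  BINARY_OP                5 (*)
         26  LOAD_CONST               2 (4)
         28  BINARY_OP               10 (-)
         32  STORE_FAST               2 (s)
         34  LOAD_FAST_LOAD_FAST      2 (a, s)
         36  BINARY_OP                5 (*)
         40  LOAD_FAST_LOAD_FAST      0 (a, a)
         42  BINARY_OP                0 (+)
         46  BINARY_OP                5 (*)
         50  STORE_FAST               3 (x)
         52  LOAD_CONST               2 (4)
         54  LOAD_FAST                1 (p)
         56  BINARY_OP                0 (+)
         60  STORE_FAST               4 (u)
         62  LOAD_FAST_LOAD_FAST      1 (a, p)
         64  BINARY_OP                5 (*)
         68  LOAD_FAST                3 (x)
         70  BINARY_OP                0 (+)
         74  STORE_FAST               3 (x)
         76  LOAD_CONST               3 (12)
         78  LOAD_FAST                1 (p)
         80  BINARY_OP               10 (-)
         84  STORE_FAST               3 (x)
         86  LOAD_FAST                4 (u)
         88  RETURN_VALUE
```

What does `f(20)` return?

LOAD_FAST a → push 20. Stack: [20]
LOAD_CONST → push 9. Stack: [20, 9]
BINARY_OP % → 20 % 9 = 2. Stack: [2]
STORE_FAST p → p=2. Stack: []
LOAD_FAST_LOAD_FAST a,p → push 20,2. Stack: [20, 2]
BINARY_OP % → 20 % 2 = 0. Stack: [0]
STORE_FAST p → p=0. Stack: []
LOAD_FAST_LOAD_FAST a,p → push 20,0. Stack: [20, 0]
BINARY_OP * → 20 * 0 = 0. Stack: [0]
LOAD_CONST → push 4. Stack: [0, 4]
BINARY_OP - → 0 - 4 = -4. Stack: [-4]
STORE_FAST s → s=-4. Stack: []
LOAD_FAST_LOAD_FAST a,s → push 20,-4. Stack: [20, -4]
BINARY_OP * → 20 * -4 = -80. Stack: [-80]
LOAD_FAST_LOAD_FAST a,a → push 20,20. Stack: [-80, 20, 20]
BINARY_OP + → 20 + 20 = 40. Stack: [-80, 40]
BINARY_OP * → -80 * 40 = -3200. Stack: [-3200]
STORE_FAST x → x=-3200. Stack: []
LOAD_CONST → push 4. Stack: [4]
LOAD_FAST p → push 0. Stack: [4, 0]
BINARY_OP + → 4 + 0 = 4. Stack: [4]
STORE_FAST u → u=4. Stack: []
LOAD_FAST_LOAD_FAST a,p → push 20,0. Stack: [20, 0]
BINARY_OP * → 20 * 0 = 0. Stack: [0]
LOAD_FAST x → push -3200. Stack: [0, -3200]
BINARY_OP + → 0 + -3200 = -3200. Stack: [-3200]
STORE_FAST x → x=-3200. Stack: []
LOAD_CONST → push 12. Stack: [12]
LOAD_FAST p → push 0. Stack: [12, 0]
BINARY_OP - → 12 - 0 = 12. Stack: [12]
STORE_FAST x → x=12. Stack: []
LOAD_FAST u → push 4. Stack: [4]
RETURN_VALUE → return 4.

4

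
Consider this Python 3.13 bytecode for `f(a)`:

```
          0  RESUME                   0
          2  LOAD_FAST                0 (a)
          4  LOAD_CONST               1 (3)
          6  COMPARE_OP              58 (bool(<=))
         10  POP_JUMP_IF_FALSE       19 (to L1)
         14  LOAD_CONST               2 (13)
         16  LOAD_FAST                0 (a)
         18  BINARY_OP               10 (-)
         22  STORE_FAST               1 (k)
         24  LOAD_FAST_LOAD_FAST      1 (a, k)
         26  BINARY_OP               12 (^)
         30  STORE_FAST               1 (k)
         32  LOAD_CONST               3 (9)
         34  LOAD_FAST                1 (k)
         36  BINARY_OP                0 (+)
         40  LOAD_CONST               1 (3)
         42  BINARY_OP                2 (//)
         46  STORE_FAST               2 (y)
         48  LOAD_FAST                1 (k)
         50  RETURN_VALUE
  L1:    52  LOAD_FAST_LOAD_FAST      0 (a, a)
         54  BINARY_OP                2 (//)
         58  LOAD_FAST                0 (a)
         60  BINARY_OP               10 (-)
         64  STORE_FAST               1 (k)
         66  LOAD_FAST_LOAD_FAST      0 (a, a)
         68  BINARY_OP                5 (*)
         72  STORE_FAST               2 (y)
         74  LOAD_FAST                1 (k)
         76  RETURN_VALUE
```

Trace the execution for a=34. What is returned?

-33

LOAD_FAST a → push 34. Stack: [34]
LOAD_CONST → push 3. Stack: [34, 3]
COMPARE_OP bool(<=) → 34 vs 3 = False. Stack: [False]
POP_JUMP_IF_FALSE → pop False; jump. Stack: []
LOAD_FAST_LOAD_FAST a,a → push 34,34. Stack: [34, 34]
BINARY_OP // → 34 // 34 = 1. Stack: [1]
LOAD_FAST a → push 34. Stack: [1, 34]
BINARY_OP - → 1 - 34 = -33. Stack: [-33]
STORE_FAST k → k=-33. Stack: []
LOAD_FAST_LOAD_FAST a,a → push 34,34. Stack: [34, 34]
BINARY_OP * → 34 * 34 = 1156. Stack: [1156]
STORE_FAST y → y=1156. Stack: []
LOAD_FAST k → push -33. Stack: [-33]
RETURN_VALUE → return -33.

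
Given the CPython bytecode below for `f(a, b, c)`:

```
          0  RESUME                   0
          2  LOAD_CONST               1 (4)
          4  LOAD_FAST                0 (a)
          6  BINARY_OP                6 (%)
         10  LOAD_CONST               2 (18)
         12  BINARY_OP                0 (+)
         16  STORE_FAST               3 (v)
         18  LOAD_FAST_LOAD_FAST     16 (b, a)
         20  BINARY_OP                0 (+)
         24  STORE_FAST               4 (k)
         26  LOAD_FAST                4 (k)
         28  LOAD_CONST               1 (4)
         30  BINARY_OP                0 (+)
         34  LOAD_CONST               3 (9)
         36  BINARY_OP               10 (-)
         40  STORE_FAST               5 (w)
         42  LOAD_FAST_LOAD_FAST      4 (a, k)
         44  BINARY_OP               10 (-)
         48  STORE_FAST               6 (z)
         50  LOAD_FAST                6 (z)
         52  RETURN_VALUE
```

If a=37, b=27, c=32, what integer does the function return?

LOAD_CONST → push 4. Stack: [4]
LOAD_FAST a → push 37. Stack: [4, 37]
BINARY_OP % → 4 % 37 = 4. Stack: [4]
LOAD_CONST → push 18. Stack: [4, 18]
BINARY_OP + → 4 + 18 = 22. Stack: [22]
STORE_FAST v → v=22. Stack: []
LOAD_FAST_LOAD_FAST b,a → push 27,37. Stack: [27, 37]
BINARY_OP + → 27 + 37 = 64. Stack: [64]
STORE_FAST k → k=64. Stack: []
LOAD_FAST k → push 64. Stack: [64]
LOAD_CONST → push 4. Stack: [64, 4]
BINARY_OP + → 64 + 4 = 68. Stack: [68]
LOAD_CONST → push 9. Stack: [68, 9]
BINARY_OP - → 68 - 9 = 59. Stack: [59]
STORE_FAST w → w=59. Stack: []
LOAD_FAST_LOAD_FAST a,k → push 37,64. Stack: [37, 64]
BINARY_OP - → 37 - 64 = -27. Stack: [-27]
STORE_FAST z → z=-27. Stack: []
LOAD_FAST z → push -27. Stack: [-27]
RETURN_VALUE → return -27.

-27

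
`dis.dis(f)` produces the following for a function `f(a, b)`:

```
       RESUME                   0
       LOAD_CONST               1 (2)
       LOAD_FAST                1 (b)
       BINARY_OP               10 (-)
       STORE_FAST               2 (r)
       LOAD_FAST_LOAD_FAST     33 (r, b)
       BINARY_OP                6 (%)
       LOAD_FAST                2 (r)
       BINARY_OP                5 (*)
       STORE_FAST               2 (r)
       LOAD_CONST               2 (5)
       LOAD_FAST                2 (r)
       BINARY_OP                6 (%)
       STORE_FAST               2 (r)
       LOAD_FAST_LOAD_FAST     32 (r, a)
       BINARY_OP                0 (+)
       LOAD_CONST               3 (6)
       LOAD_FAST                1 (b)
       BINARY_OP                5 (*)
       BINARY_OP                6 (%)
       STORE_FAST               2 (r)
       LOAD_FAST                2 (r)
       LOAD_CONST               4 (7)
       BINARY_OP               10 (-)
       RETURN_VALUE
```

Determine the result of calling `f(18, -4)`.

-20

LOAD_CONST → push 2. Stack: [2]
LOAD_FAST b → push -4. Stack: [2, -4]
BINARY_OP - → 2 - -4 = 6. Stack: [6]
STORE_FAST r → r=6. Stack: []
LOAD_FAST_LOAD_FAST r,b → push 6,-4. Stack: [6, -4]
BINARY_OP % → 6 % -4 = -2. Stack: [-2]
LOAD_FAST r → push 6. Stack: [-2, 6]
BINARY_OP * → -2 * 6 = -12. Stack: [-12]
STORE_FAST r → r=-12. Stack: []
LOAD_CONST → push 5. Stack: [5]
LOAD_FAST r → push -12. Stack: [5, -12]
BINARY_OP % → 5 % -12 = -7. Stack: [-7]
STORE_FAST r → r=-7. Stack: []
LOAD_FAST_LOAD_FAST r,a → push -7,18. Stack: [-7, 18]
BINARY_OP + → -7 + 18 = 11. Stack: [11]
LOAD_CONST → push 6. Stack: [11, 6]
LOAD_FAST b → push -4. Stack: [11, 6, -4]
BINARY_OP * → 6 * -4 = -24. Stack: [11, -24]
BINARY_OP % → 11 % -24 = -13. Stack: [-13]
STORE_FAST r → r=-13. Stack: []
LOAD_FAST r → push -13. Stack: [-13]
LOAD_CONST → push 7. Stack: [-13, 7]
BINARY_OP - → -13 - 7 = -20. Stack: [-20]
RETURN_VALUE → return -20.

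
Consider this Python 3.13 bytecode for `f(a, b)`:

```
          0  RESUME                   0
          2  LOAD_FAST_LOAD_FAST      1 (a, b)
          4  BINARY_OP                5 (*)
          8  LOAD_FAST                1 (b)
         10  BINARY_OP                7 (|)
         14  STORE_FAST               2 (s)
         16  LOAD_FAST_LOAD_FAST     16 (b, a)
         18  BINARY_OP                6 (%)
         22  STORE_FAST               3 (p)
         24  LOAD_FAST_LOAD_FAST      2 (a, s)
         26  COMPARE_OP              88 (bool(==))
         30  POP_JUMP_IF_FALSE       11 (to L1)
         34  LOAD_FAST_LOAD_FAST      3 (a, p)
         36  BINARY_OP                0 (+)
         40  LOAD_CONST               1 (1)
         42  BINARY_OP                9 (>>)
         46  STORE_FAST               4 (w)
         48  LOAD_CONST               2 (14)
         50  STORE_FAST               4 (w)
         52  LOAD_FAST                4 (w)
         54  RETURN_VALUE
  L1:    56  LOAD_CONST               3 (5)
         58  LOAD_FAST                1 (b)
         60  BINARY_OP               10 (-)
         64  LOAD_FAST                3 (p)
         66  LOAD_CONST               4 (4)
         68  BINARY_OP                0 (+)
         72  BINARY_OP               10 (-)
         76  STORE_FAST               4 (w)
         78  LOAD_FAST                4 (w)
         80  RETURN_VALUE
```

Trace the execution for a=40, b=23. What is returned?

LOAD_FAST_LOAD_FAST a,b → push 40,23. Stack: [40, 23]
BINARY_OP * → 40 * 23 = 920. Stack: [920]
LOAD_FAST b → push 23. Stack: [920, 23]
BINARY_OP | → 920 | 23 = 927. Stack: [927]
STORE_FAST s → s=927. Stack: []
LOAD_FAST_LOAD_FAST b,a → push 23,40. Stack: [23, 40]
BINARY_OP % → 23 % 40 = 23. Stack: [23]
STORE_FAST p → p=23. Stack: []
LOAD_FAST_LOAD_FAST a,s → push 40,927. Stack: [40, 927]
COMPARE_OP bool(==) → 40 vs 927 = False. Stack: [False]
POP_JUMP_IF_FALSE → pop False; jump. Stack: []
LOAD_CONST → push 5. Stack: [5]
LOAD_FAST b → push 23. Stack: [5, 23]
BINARY_OP - → 5 - 23 = -18. Stack: [-18]
LOAD_FAST p → push 23. Stack: [-18, 23]
LOAD_CONST → push 4. Stack: [-18, 23, 4]
BINARY_OP + → 23 + 4 = 27. Stack: [-18, 27]
BINARY_OP - → -18 - 27 = -45. Stack: [-45]
STORE_FAST w → w=-45. Stack: []
LOAD_FAST w → push -45. Stack: [-45]
RETURN_VALUE → return -45.

-45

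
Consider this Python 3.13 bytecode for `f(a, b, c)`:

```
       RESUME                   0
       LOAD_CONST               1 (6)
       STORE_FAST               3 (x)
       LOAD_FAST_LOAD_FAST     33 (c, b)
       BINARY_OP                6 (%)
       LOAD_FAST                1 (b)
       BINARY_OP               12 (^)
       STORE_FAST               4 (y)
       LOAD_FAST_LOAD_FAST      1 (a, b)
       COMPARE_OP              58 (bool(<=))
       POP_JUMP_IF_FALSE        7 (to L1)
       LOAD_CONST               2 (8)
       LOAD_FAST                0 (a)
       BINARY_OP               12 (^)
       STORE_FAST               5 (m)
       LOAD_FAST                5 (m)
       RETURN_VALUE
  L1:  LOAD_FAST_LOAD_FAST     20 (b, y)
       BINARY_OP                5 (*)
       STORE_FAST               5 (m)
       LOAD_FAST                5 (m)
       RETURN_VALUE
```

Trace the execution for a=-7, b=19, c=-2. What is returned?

-15

LOAD_CONST → push 6. Stack: [6]
STORE_FAST x → x=6. Stack: []
LOAD_FAST_LOAD_FAST c,b → push -2,19. Stack: [-2, 19]
BINARY_OP % → -2 % 19 = 17. Stack: [17]
LOAD_FAST b → push 19. Stack: [17, 19]
BINARY_OP ^ → 17 ^ 19 = 2. Stack: [2]
STORE_FAST y → y=2. Stack: []
LOAD_FAST_LOAD_FAST a,b → push -7,19. Stack: [-7, 19]
COMPARE_OP bool(<=) → -7 vs 19 = True. Stack: [True]
POP_JUMP_IF_FALSE → pop True; no jump. Stack: []
LOAD_CONST → push 8. Stack: [8]
LOAD_FAST a → push -7. Stack: [8, -7]
BINARY_OP ^ → 8 ^ -7 = -15. Stack: [-15]
STORE_FAST m → m=-15. Stack: []
LOAD_FAST m → push -15. Stack: [-15]
RETURN_VALUE → return -15.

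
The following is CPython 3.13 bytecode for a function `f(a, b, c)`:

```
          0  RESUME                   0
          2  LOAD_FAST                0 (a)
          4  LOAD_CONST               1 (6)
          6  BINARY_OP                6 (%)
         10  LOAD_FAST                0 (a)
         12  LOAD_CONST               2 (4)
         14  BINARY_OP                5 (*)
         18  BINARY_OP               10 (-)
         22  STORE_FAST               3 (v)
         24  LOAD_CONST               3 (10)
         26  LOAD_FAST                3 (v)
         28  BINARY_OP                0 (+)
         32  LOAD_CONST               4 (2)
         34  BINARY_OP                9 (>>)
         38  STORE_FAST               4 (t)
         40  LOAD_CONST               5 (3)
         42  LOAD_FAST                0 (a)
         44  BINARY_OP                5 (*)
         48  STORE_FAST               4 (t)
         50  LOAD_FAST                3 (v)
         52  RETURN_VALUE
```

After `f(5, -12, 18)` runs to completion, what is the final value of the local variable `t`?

LOAD_FAST a → push 5. Stack: [5]
LOAD_CONST → push 6. Stack: [5, 6]
BINARY_OP % → 5 % 6 = 5. Stack: [5]
LOAD_FAST a → push 5. Stack: [5, 5]
LOAD_CONST → push 4. Stack: [5, 5, 4]
BINARY_OP * → 5 * 4 = 20. Stack: [5, 20]
BINARY_OP - → 5 - 20 = -15. Stack: [-15]
STORE_FAST v → v=-15. Stack: []
LOAD_CONST → push 10. Stack: [10]
LOAD_FAST v → push -15. Stack: [10, -15]
BINARY_OP + → 10 + -15 = -5. Stack: [-5]
LOAD_CONST → push 2. Stack: [-5, 2]
BINARY_OP >> → -5 >> 2 = -2. Stack: [-2]
STORE_FAST t → t=-2. Stack: []
LOAD_CONST → push 3. Stack: [3]
LOAD_FAST a → push 5. Stack: [3, 5]
BINARY_OP * → 3 * 5 = 15. Stack: [15]
STORE_FAST t → t=15. Stack: []
LOAD_FAST v → push -15. Stack: [-15]
RETURN_VALUE → return -15.

15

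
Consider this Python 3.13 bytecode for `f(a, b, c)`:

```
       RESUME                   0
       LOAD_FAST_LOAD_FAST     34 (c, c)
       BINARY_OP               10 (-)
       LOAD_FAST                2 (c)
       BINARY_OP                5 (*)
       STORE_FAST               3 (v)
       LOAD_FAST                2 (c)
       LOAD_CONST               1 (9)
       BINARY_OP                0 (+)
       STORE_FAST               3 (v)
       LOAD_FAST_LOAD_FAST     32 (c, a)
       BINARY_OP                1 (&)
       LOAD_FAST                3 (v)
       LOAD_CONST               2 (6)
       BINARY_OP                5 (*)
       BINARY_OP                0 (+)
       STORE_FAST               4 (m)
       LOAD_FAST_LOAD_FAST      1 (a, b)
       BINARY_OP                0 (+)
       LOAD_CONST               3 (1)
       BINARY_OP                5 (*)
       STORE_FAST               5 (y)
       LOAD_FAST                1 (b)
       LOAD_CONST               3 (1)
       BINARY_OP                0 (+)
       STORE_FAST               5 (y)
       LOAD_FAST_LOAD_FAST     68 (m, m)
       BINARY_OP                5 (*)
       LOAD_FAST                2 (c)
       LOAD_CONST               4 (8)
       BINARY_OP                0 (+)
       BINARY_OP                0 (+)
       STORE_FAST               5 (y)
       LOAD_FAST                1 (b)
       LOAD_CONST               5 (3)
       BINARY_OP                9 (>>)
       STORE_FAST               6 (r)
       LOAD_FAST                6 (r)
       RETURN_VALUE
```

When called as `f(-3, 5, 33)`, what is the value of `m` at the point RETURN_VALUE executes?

LOAD_FAST_LOAD_FAST c,c → push 33,33. Stack: [33, 33]
BINARY_OP - → 33 - 33 = 0. Stack: [0]
LOAD_FAST c → push 33. Stack: [0, 33]
BINARY_OP * → 0 * 33 = 0. Stack: [0]
STORE_FAST v → v=0. Stack: []
LOAD_FAST c → push 33. Stack: [33]
LOAD_CONST → push 9. Stack: [33, 9]
BINARY_OP + → 33 + 9 = 42. Stack: [42]
STORE_FAST v → v=42. Stack: []
LOAD_FAST_LOAD_FAST c,a → push 33,-3. Stack: [33, -3]
BINARY_OP & → 33 & -3 = 33. Stack: [33]
LOAD_FAST v → push 42. Stack: [33, 42]
LOAD_CONST → push 6. Stack: [33, 42, 6]
BINARY_OP * → 42 * 6 = 252. Stack: [33, 252]
BINARY_OP + → 33 + 252 = 285. Stack: [285]
STORE_FAST m → m=285. Stack: []
LOAD_FAST_LOAD_FAST a,b → push -3,5. Stack: [-3, 5]
BINARY_OP + → -3 + 5 = 2. Stack: [2]
LOAD_CONST → push 1. Stack: [2, 1]
BINARY_OP * → 2 * 1 = 2. Stack: [2]
STORE_FAST y → y=2. Stack: []
LOAD_FAST b → push 5. Stack: [5]
LOAD_CONST → push 1. Stack: [5, 1]
BINARY_OP + → 5 + 1 = 6. Stack: [6]
STORE_FAST y → y=6. Stack: []
LOAD_FAST_LOAD_FAST m,m → push 285,285. Stack: [285, 285]
BINARY_OP * → 285 * 285 = 81225. Stack: [81225]
LOAD_FAST c → push 33. Stack: [81225, 33]
LOAD_CONST → push 8. Stack: [81225, 33, 8]
BINARY_OP + → 33 + 8 = 41. Stack: [81225, 41]
BINARY_OP + → 81225 + 41 = 81266. Stack: [81266]
STORE_FAST y → y=81266. Stack: []
LOAD_FAST b → push 5. Stack: [5]
LOAD_CONST → push 3. Stack: [5, 3]
BINARY_OP >> → 5 >> 3 = 0. Stack: [0]
STORE_FAST r → r=0. Stack: []
LOAD_FAST r → push 0. Stack: [0]
RETURN_VALUE → return 0.

285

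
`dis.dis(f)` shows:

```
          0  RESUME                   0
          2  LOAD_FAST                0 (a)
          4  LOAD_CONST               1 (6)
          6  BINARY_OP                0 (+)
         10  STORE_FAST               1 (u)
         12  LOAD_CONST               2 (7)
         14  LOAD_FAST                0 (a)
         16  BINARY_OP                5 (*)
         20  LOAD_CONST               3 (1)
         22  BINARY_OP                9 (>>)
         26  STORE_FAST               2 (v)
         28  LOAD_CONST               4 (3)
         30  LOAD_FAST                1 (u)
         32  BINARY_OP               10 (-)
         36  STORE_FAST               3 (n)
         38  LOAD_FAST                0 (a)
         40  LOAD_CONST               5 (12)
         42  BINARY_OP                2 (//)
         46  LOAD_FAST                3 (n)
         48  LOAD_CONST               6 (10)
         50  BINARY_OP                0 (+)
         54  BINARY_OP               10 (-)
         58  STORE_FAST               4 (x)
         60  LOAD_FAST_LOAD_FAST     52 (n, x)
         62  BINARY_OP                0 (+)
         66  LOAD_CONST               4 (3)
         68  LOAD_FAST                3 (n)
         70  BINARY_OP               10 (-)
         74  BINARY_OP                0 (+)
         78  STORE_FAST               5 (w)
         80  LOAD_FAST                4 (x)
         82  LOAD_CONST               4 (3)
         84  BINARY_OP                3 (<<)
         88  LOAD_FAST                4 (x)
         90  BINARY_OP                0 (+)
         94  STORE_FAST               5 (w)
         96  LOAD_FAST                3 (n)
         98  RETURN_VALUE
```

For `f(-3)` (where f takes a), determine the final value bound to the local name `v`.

LOAD_FAST a → push -3. Stack: [-3]
LOAD_CONST → push 6. Stack: [-3, 6]
BINARY_OP + → -3 + 6 = 3. Stack: [3]
STORE_FAST u → u=3. Stack: []
LOAD_CONST → push 7. Stack: [7]
LOAD_FAST a → push -3. Stack: [7, -3]
BINARY_OP * → 7 * -3 = -21. Stack: [-21]
LOAD_CONST → push 1. Stack: [-21, 1]
BINARY_OP >> → -21 >> 1 = -11. Stack: [-11]
STORE_FAST v → v=-11. Stack: []
LOAD_CONST → push 3. Stack: [3]
LOAD_FAST u → push 3. Stack: [3, 3]
BINARY_OP - → 3 - 3 = 0. Stack: [0]
STORE_FAST n → n=0. Stack: []
LOAD_FAST a → push -3. Stack: [-3]
LOAD_CONST → push 12. Stack: [-3, 12]
BINARY_OP // → -3 // 12 = -1. Stack: [-1]
LOAD_FAST n → push 0. Stack: [-1, 0]
LOAD_CONST → push 10. Stack: [-1, 0, 10]
BINARY_OP + → 0 + 10 = 10. Stack: [-1, 10]
BINARY_OP - → -1 - 10 = -11. Stack: [-11]
STORE_FAST x → x=-11. Stack: []
LOAD_FAST_LOAD_FAST n,x → push 0,-11. Stack: [0, -11]
BINARY_OP + → 0 + -11 = -11. Stack: [-11]
LOAD_CONST → push 3. Stack: [-11, 3]
LOAD_FAST n → push 0. Stack: [-11, 3, 0]
BINARY_OP - → 3 - 0 = 3. Stack: [-11, 3]
BINARY_OP + → -11 + 3 = -8. Stack: [-8]
STORE_FAST w → w=-8. Stack: []
LOAD_FAST x → push -11. Stack: [-11]
LOAD_CONST → push 3. Stack: [-11, 3]
BINARY_OP << → -11 << 3 = -88. Stack: [-88]
LOAD_FAST x → push -11. Stack: [-88, -11]
BINARY_OP + → -88 + -11 = -99. Stack: [-99]
STORE_FAST w → w=-99. Stack: []
LOAD_FAST n → push 0. Stack: [0]
RETURN_VALUE → return 0.

-11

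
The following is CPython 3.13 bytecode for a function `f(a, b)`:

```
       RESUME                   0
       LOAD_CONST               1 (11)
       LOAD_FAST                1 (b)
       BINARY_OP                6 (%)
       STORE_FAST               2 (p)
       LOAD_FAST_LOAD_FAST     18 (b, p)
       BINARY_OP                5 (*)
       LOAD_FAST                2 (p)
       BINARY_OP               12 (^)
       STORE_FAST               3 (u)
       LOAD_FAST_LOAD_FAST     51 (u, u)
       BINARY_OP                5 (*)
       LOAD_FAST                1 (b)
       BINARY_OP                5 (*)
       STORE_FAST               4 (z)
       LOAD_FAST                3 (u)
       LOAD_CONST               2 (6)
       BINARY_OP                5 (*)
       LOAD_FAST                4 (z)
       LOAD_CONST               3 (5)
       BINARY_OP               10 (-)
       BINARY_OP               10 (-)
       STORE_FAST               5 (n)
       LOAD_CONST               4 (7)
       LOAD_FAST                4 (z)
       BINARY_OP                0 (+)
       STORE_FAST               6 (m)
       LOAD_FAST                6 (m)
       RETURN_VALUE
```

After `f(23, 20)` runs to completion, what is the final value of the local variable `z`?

LOAD_CONST → push 11. Stack: [11]
LOAD_FAST b → push 20. Stack: [11, 20]
BINARY_OP % → 11 % 20 = 11. Stack: [11]
STORE_FAST p → p=11. Stack: []
LOAD_FAST_LOAD_FAST b,p → push 20,11. Stack: [20, 11]
BINARY_OP * → 20 * 11 = 220. Stack: [220]
LOAD_FAST p → push 11. Stack: [220, 11]
BINARY_OP ^ → 220 ^ 11 = 215. Stack: [215]
STORE_FAST u → u=215. Stack: []
LOAD_FAST_LOAD_FAST u,u → push 215,215. Stack: [215, 215]
BINARY_OP * → 215 * 215 = 46225. Stack: [46225]
LOAD_FAST b → push 20. Stack: [46225, 20]
BINARY_OP * → 46225 * 20 = 924500. Stack: [924500]
STORE_FAST z → z=924500. Stack: []
LOAD_FAST u → push 215. Stack: [215]
LOAD_CONST → push 6. Stack: [215, 6]
BINARY_OP * → 215 * 6 = 1290. Stack: [1290]
LOAD_FAST z → push 924500. Stack: [1290, 924500]
LOAD_CONST → push 5. Stack: [1290, 924500, 5]
BINARY_OP - → 924500 - 5 = 924495. Stack: [1290, 924495]
BINARY_OP - → 1290 - 924495 = -923205. Stack: [-923205]
STORE_FAST n → n=-923205. Stack: []
LOAD_CONST → push 7. Stack: [7]
LOAD_FAST z → push 924500. Stack: [7, 924500]
BINARY_OP + → 7 + 924500 = 924507. Stack: [924507]
STORE_FAST m → m=924507. Stack: []
LOAD_FAST m → push 924507. Stack: [924507]
RETURN_VALUE → return 924507.

924500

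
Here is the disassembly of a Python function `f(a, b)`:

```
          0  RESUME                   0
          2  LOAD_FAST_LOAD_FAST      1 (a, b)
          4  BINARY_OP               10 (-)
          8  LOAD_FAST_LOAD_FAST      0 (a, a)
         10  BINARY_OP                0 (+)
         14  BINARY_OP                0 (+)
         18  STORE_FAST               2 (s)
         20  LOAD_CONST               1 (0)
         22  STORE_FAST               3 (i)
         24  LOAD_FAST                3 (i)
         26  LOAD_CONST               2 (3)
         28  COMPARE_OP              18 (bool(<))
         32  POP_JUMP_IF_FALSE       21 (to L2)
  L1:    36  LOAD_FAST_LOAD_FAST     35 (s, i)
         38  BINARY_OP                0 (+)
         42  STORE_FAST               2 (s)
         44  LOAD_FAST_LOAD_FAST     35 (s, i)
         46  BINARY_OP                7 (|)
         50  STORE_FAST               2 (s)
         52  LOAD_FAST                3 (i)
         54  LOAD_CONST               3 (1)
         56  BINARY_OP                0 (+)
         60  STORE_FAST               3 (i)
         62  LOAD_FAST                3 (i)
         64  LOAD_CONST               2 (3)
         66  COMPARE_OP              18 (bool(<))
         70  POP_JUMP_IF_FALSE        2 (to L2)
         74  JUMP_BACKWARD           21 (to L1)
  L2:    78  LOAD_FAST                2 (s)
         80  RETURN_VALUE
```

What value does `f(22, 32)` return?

39

LOAD_FAST_LOAD_FAST a,b → push 22,32. Stack: [22, 32]
BINARY_OP - → 22 - 32 = -10. Stack: [-10]
LOAD_FAST_LOAD_FAST a,a → push 22,22. Stack: [-10, 22, 22]
BINARY_OP + → 22 + 22 = 44. Stack: [-10, 44]
BINARY_OP + → -10 + 44 = 34. Stack: [34]
STORE_FAST s → s=34. Stack: []
LOAD_CONST → push 0. Stack: [0]
STORE_FAST i → i=0. Stack: []
LOAD_FAST i → push 0. Stack: [0]
LOAD_CONST → push 3. Stack: [0, 3]
COMPARE_OP bool(<) → 0 vs 3 = True. Stack: [True]
POP_JUMP_IF_FALSE → pop True; no jump. Stack: []
LOAD_FAST_LOAD_FAST s,i → push 34,0. Stack: [34, 0]
BINARY_OP + → 34 + 0 = 34. Stack: [34]
STORE_FAST s → s=34. Stack: []
LOAD_FAST_LOAD_FAST s,i → push 34,0. Stack: [34, 0]
BINARY_OP | → 34 | 0 = 34. Stack: [34]
STORE_FAST s → s=34. Stack: []
LOAD_FAST i → push 0. Stack: [0]
LOAD_CONST → push 1. Stack: [0, 1]
BINARY_OP + → 0 + 1 = 1. Stack: [1]
STORE_FAST i → i=1. Stack: []
LOAD_FAST i → push 1. Stack: [1]
LOAD_CONST → push 3. Stack: [1, 3]
COMPARE_OP bool(<) → 1 vs 3 = True. Stack: [True]
POP_JUMP_IF_FALSE → pop True; no jump. Stack: []
LOAD_FAST_LOAD_FAST s,i → push 34,1. Stack: [34, 1]
BINARY_OP + → 34 + 1 = 35. Stack: [35]
STORE_FAST s → s=35. Stack: []
LOAD_FAST_LOAD_FAST s,i → push 35,1. Stack: [35, 1]
BINARY_OP | → 35 | 1 = 35. Stack: [35]
STORE_FAST s → s=35. Stack: []
LOAD_FAST i → push 1. Stack: [1]
LOAD_CONST → push 1. Stack: [1, 1]
BINARY_OP + → 1 + 1 = 2. Stack: [2]
STORE_FAST i → i=2. Stack: []
LOAD_FAST i → push 2. Stack: [2]
LOAD_CONST → push 3. Stack: [2, 3]
COMPARE_OP bool(<) → 2 vs 3 = True. Stack: [True]
POP_JUMP_IF_FALSE → pop True; no jump. Stack: []
LOAD_FAST_LOAD_FAST s,i → push 35,2. Stack: [35, 2]
BINARY_OP + → 35 + 2 = 37. Stack: [37]
STORE_FAST s → s=37. Stack: []
LOAD_FAST_LOAD_FAST s,i → push 37,2. Stack: [37, 2]
BINARY_OP | → 37 | 2 = 39. Stack: [39]
STORE_FAST s → s=39. Stack: []
LOAD_FAST i → push 2. Stack: [2]
LOAD_CONST → push 1. Stack: [2, 1]
BINARY_OP + → 2 + 1 = 3. Stack: [3]
STORE_FAST i → i=3. Stack: []
LOAD_FAST i → push 3. Stack: [3]
LOAD_CONST → push 3. Stack: [3, 3]
COMPARE_OP bool(<) → 3 vs 3 = False. Stack: [False]
POP_JUMP_IF_FALSE → pop False; jump. Stack: []
LOAD_FAST s → push 39. Stack: [39]
RETURN_VALUE → return 39.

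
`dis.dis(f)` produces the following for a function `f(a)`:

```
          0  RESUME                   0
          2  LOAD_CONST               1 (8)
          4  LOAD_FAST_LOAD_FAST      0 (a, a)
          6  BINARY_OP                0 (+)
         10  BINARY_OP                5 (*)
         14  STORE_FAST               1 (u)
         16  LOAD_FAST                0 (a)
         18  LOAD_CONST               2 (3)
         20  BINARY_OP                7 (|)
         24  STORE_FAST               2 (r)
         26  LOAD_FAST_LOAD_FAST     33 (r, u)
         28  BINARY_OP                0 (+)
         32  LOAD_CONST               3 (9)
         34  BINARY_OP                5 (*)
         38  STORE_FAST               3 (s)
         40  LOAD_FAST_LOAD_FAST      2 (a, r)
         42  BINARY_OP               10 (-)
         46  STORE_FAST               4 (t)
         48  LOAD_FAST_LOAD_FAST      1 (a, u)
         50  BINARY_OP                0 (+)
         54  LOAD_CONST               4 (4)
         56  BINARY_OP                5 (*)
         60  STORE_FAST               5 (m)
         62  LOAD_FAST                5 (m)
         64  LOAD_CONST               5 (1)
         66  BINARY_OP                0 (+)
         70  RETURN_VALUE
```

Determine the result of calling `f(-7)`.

LOAD_CONST → push 8. Stack: [8]
LOAD_FAST_LOAD_FAST a,a → push -7,-7. Stack: [8, -7, -7]
BINARY_OP + → -7 + -7 = -14. Stack: [8, -14]
BINARY_OP * → 8 * -14 = -112. Stack: [-112]
STORE_FAST u → u=-112. Stack: []
LOAD_FAST a → push -7. Stack: [-7]
LOAD_CONST → push 3. Stack: [-7, 3]
BINARY_OP | → -7 | 3 = -5. Stack: [-5]
STORE_FAST r → r=-5. Stack: []
LOAD_FAST_LOAD_FAST r,u → push -5,-112. Stack: [-5, -112]
BINARY_OP + → -5 + -112 = -117. Stack: [-117]
LOAD_CONST → push 9. Stack: [-117, 9]
BINARY_OP * → -117 * 9 = -1053. Stack: [-1053]
STORE_FAST s → s=-1053. Stack: []
LOAD_FAST_LOAD_FAST a,r → push -7,-5. Stack: [-7, -5]
BINARY_OP - → -7 - -5 = -2. Stack: [-2]
STORE_FAST t → t=-2. Stack: []
LOAD_FAST_LOAD_FAST a,u → push -7,-112. Stack: [-7, -112]
BINARY_OP + → -7 + -112 = -119. Stack: [-119]
LOAD_CONST → push 4. Stack: [-119, 4]
BINARY_OP * → -119 * 4 = -476. Stack: [-476]
STORE_FAST m → m=-476. Stack: []
LOAD_FAST m → push -476. Stack: [-476]
LOAD_CONST → push 1. Stack: [-476, 1]
BINARY_OP + → -476 + 1 = -475. Stack: [-475]
RETURN_VALUE → return -475.

-475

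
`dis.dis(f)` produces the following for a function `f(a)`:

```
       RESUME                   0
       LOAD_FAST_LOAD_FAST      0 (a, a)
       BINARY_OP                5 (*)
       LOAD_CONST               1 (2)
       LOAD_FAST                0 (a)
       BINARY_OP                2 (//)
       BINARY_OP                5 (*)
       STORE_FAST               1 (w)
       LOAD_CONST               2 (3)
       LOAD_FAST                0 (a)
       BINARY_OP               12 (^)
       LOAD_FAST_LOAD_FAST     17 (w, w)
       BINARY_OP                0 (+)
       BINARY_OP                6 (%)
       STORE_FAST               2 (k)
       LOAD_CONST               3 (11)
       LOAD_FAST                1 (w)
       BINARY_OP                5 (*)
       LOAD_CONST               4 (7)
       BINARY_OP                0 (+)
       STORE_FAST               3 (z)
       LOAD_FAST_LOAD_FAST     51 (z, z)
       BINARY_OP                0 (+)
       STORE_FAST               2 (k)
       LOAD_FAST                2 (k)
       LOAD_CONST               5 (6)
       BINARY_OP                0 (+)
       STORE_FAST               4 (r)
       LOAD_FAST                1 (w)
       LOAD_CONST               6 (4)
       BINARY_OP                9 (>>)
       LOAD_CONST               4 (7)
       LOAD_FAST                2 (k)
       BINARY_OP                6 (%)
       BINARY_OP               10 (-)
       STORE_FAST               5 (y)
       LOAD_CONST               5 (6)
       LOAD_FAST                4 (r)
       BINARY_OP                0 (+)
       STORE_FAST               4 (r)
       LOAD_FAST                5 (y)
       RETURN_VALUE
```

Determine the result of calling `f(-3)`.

176

LOAD_FAST_LOAD_FAST a,a → push -3,-3. Stack: [-3, -3]
BINARY_OP * → -3 * -3 = 9. Stack: [9]
LOAD_CONST → push 2. Stack: [9, 2]
LOAD_FAST a → push -3. Stack: [9, 2, -3]
BINARY_OP // → 2 // -3 = -1. Stack: [9, -1]
BINARY_OP * → 9 * -1 = -9. Stack: [-9]
STORE_FAST w → w=-9. Stack: []
LOAD_CONST → push 3. Stack: [3]
LOAD_FAST a → push -3. Stack: [3, -3]
BINARY_OP ^ → 3 ^ -3 = -2. Stack: [-2]
LOAD_FAST_LOAD_FAST w,w → push -9,-9. Stack: [-2, -9, -9]
BINARY_OP + → -9 + -9 = -18. Stack: [-2, -18]
BINARY_OP % → -2 % -18 = -2. Stack: [-2]
STORE_FAST k → k=-2. Stack: []
LOAD_CONST → push 11. Stack: [11]
LOAD_FAST w → push -9. Stack: [11, -9]
BINARY_OP * → 11 * -9 = -99. Stack: [-99]
LOAD_CONST → push 7. Stack: [-99, 7]
BINARY_OP + → -99 + 7 = -92. Stack: [-92]
STORE_FAST z → z=-92. Stack: []
LOAD_FAST_LOAD_FAST z,z → push -92,-92. Stack: [-92, -92]
BINARY_OP + → -92 + -92 = -184. Stack: [-184]
STORE_FAST k → k=-184. Stack: []
LOAD_FAST k → push -184. Stack: [-184]
LOAD_CONST → push 6. Stack: [-184, 6]
BINARY_OP + → -184 + 6 = -178. Stack: [-178]
STORE_FAST r → r=-178. Stack: []
LOAD_FAST w → push -9. Stack: [-9]
LOAD_CONST → push 4. Stack: [-9, 4]
BINARY_OP >> → -9 >> 4 = -1. Stack: [-1]
LOAD_CONST → push 7. Stack: [-1, 7]
LOAD_FAST k → push -184. Stack: [-1, 7, -184]
BINARY_OP % → 7 % -184 = -177. Stack: [-1, -177]
BINARY_OP - → -1 - -177 = 176. Stack: [176]
STORE_FAST y → y=176. Stack: []
LOAD_CONST → push 6. Stack: [6]
LOAD_FAST r → push -178. Stack: [6, -178]
BINARY_OP + → 6 + -178 = -172. Stack: [-172]
STORE_FAST r → r=-172. Stack: []
LOAD_FAST y → push 176. Stack: [176]
RETURN_VALUE → return 176.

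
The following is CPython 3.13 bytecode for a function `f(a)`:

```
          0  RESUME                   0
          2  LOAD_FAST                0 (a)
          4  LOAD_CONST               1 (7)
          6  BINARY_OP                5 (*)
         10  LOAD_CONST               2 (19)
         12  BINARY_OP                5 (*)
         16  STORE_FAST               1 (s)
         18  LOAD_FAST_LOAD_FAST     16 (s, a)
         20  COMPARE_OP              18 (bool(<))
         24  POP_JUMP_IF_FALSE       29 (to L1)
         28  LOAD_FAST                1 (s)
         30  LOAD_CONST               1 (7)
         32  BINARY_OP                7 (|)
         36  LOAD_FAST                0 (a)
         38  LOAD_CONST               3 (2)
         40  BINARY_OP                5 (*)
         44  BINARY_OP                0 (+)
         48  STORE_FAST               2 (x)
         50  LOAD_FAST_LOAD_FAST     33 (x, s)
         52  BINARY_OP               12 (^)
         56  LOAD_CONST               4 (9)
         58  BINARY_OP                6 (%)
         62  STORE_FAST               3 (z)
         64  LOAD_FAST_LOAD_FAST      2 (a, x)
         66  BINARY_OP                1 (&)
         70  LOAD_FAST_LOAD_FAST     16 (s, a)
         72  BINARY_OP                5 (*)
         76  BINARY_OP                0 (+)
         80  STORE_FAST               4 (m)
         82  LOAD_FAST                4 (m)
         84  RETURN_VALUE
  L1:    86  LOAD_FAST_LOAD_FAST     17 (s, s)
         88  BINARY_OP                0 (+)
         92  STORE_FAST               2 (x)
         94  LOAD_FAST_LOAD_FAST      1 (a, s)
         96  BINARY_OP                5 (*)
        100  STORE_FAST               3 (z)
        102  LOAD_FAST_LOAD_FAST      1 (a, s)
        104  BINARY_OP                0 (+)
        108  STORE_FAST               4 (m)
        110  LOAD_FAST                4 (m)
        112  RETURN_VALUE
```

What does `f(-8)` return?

LOAD_FAST a → push -8. Stack: [-8]
LOAD_CONST → push 7. Stack: [-8, 7]
BINARY_OP * → -8 * 7 = -56. Stack: [-56]
LOAD_CONST → push 19. Stack: [-56, 19]
BINARY_OP * → -56 * 19 = -1064. Stack: [-1064]
STORE_FAST s → s=-1064. Stack: []
LOAD_FAST_LOAD_FAST s,a → push -1064,-8. Stack: [-1064, -8]
COMPARE_OP bool(<) → -1064 vs -8 = True. Stack: [True]
POP_JUMP_IF_FALSE → pop True; no jump. Stack: []
LOAD_FAST s → push -1064. Stack: [-1064]
LOAD_CONST → push 7. Stack: [-1064, 7]
BINARY_OP | → -1064 | 7 = -1057. Stack: [-1057]
LOAD_FAST a → push -8. Stack: [-1057, -8]
LOAD_CONST → push 2. Stack: [-1057, -8, 2]
BINARY_OP * → -8 * 2 = -16. Stack: [-1057, -16]
BINARY_OP + → -1057 + -16 = -1073. Stack: [-1073]
STORE_FAST x → x=-1073. Stack: []
LOAD_FAST_LOAD_FAST x,s → push -1073,-1064. Stack: [-1073, -1064]
BINARY_OP ^ → -1073 ^ -1064 = 23. Stack: [23]
LOAD_CONST → push 9. Stack: [23, 9]
BINARY_OP % → 23 % 9 = 5. Stack: [5]
STORE_FAST z → z=5. Stack: []
LOAD_FAST_LOAD_FAST a,x → push -8,-1073. Stack: [-8, -1073]
BINARY_OP & → -8 & -1073 = -1080. Stack: [-1080]
LOAD_FAST_LOAD_FAST s,a → push -1064,-8. Stack: [-1080, -1064, -8]
BINARY_OP * → -1064 * -8 = 8512. Stack: [-1080, 8512]
BINARY_OP + → -1080 + 8512 = 7432. Stack: [7432]
STORE_FAST m → m=7432. Stack: []
LOAD_FAST m → push 7432. Stack: [7432]
RETURN_VALUE → return 7432.

7432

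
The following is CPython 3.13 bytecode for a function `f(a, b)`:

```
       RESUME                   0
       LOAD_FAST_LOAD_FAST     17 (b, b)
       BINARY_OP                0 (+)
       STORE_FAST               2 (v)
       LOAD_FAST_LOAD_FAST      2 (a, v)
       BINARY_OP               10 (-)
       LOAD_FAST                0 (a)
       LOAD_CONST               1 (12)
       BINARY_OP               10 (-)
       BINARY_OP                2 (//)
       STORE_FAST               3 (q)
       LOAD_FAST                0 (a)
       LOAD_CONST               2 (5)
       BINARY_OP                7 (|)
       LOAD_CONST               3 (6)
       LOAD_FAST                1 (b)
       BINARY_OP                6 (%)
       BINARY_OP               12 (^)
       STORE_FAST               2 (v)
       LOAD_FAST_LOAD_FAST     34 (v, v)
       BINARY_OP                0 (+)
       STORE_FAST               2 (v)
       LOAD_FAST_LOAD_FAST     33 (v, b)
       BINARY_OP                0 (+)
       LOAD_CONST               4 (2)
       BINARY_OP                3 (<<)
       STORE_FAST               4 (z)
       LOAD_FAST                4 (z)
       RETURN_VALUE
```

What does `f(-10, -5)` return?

68

LOAD_FAST_LOAD_FAST b,b → push -5,-5. Stack: [-5, -5]
BINARY_OP + → -5 + -5 = -10. Stack: [-10]
STORE_FAST v → v=-10. Stack: []
LOAD_FAST_LOAD_FAST a,v → push -10,-10. Stack: [-10, -10]
BINARY_OP - → -10 - -10 = 0. Stack: [0]
LOAD_FAST a → push -10. Stack: [0, -10]
LOAD_CONST → push 12. Stack: [0, -10, 12]
BINARY_OP - → -10 - 12 = -22. Stack: [0, -22]
BINARY_OP // → 0 // -22 = 0. Stack: [0]
STORE_FAST q → q=0. Stack: []
LOAD_FAST a → push -10. Stack: [-10]
LOAD_CONST → push 5. Stack: [-10, 5]
BINARY_OP | → -10 | 5 = -9. Stack: [-9]
LOAD_CONST → push 6. Stack: [-9, 6]
LOAD_FAST b → push -5. Stack: [-9, 6, -5]
BINARY_OP % → 6 % -5 = -4. Stack: [-9, -4]
BINARY_OP ^ → -9 ^ -4 = 11. Stack: [11]
STORE_FAST v → v=11. Stack: []
LOAD_FAST_LOAD_FAST v,v → push 11,11. Stack: [11, 11]
BINARY_OP + → 11 + 11 = 22. Stack: [22]
STORE_FAST v → v=22. Stack: []
LOAD_FAST_LOAD_FAST v,b → push 22,-5. Stack: [22, -5]
BINARY_OP + → 22 + -5 = 17. Stack: [17]
LOAD_CONST → push 2. Stack: [17, 2]
BINARY_OP << → 17 << 2 = 68. Stack: [68]
STORE_FAST z → z=68. Stack: []
LOAD_FAST z → push 68. Stack: [68]
RETURN_VALUE → return 68.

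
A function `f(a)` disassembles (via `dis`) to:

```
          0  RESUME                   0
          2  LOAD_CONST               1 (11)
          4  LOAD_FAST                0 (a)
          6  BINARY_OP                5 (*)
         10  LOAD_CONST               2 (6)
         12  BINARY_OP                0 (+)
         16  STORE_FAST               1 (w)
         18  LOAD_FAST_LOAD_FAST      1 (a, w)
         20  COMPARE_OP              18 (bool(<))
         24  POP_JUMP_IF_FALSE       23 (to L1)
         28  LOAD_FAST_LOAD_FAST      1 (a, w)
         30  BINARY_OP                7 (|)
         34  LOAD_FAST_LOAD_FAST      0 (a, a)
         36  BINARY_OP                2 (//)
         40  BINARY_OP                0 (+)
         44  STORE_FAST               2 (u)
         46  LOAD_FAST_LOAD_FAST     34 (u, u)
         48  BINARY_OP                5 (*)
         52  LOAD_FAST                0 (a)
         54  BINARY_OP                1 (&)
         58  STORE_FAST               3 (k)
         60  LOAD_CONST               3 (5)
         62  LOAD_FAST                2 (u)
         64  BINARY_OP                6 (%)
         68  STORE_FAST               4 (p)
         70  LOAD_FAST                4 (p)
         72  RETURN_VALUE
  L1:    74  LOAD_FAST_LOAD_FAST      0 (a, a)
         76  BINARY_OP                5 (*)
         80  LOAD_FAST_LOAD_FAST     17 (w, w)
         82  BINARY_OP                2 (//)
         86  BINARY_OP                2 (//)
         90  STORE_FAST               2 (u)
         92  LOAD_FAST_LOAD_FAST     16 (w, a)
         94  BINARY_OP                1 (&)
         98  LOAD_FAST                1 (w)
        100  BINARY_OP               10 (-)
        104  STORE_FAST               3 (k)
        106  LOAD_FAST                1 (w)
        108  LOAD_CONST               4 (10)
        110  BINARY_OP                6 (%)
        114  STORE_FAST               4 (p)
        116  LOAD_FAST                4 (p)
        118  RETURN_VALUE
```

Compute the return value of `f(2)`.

LOAD_CONST → push 11. Stack: [11]
LOAD_FAST a → push 2. Stack: [11, 2]
BINARY_OP * → 11 * 2 = 22. Stack: [22]
LOAD_CONST → push 6. Stack: [22, 6]
BINARY_OP + → 22 + 6 = 28. Stack: [28]
STORE_FAST w → w=28. Stack: []
LOAD_FAST_LOAD_FAST a,w → push 2,28. Stack: [2, 28]
COMPARE_OP bool(<) → 2 vs 28 = True. Stack: [True]
POP_JUMP_IF_FALSE → pop True; no jump. Stack: []
LOAD_FAST_LOAD_FAST a,w → push 2,28. Stack: [2, 28]
BINARY_OP | → 2 | 28 = 30. Stack: [30]
LOAD_FAST_LOAD_FAST a,a → push 2,2. Stack: [30, 2, 2]
BINARY_OP // → 2 // 2 = 1. Stack: [30, 1]
BINARY_OP + → 30 + 1 = 31. Stack: [31]
STORE_FAST u → u=31. Stack: []
LOAD_FAST_LOAD_FAST u,u → push 31,31. Stack: [31, 31]
BINARY_OP * → 31 * 31 = 961. Stack: [961]
LOAD_FAST a → push 2. Stack: [961, 2]
BINARY_OP & → 961 & 2 = 0. Stack: [0]
STORE_FAST k → k=0. Stack: []
LOAD_CONST → push 5. Stack: [5]
LOAD_FAST u → push 31. Stack: [5, 31]
BINARY_OP % → 5 % 31 = 5. Stack: [5]
STORE_FAST p → p=5. Stack: []
LOAD_FAST p → push 5. Stack: [5]
RETURN_VALUE → return 5.

5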